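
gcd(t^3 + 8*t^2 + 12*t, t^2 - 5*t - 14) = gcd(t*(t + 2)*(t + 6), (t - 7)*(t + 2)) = t + 2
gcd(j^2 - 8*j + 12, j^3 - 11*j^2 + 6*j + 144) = j - 6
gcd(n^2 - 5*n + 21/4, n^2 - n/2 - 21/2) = n - 7/2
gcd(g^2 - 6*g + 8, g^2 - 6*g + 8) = g^2 - 6*g + 8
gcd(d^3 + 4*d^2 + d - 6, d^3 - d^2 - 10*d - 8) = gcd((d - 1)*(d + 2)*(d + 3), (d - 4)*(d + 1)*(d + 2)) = d + 2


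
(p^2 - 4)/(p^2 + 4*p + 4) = (p - 2)/(p + 2)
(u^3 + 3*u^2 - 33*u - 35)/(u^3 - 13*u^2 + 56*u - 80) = (u^2 + 8*u + 7)/(u^2 - 8*u + 16)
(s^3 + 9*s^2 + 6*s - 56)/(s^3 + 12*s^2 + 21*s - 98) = (s + 4)/(s + 7)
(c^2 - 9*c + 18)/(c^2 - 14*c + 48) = (c - 3)/(c - 8)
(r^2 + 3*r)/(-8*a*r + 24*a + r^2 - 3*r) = r*(r + 3)/(-8*a*r + 24*a + r^2 - 3*r)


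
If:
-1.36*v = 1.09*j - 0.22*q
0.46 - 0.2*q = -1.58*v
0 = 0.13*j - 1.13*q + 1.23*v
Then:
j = 0.35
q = -0.32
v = -0.33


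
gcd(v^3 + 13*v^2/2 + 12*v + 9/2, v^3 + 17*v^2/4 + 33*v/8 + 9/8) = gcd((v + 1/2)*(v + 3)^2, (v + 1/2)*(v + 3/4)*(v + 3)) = v^2 + 7*v/2 + 3/2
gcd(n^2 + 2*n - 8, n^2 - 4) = n - 2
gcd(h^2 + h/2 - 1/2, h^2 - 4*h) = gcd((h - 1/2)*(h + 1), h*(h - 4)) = 1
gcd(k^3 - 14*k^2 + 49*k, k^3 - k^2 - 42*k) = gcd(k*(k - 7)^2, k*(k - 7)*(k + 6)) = k^2 - 7*k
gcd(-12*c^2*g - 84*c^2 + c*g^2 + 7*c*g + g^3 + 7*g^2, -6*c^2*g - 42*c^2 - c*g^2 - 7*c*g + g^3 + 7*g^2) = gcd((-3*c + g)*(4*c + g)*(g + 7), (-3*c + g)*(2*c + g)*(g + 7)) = 3*c*g + 21*c - g^2 - 7*g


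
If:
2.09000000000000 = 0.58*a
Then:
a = 3.60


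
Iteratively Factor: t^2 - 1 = (t + 1)*(t - 1)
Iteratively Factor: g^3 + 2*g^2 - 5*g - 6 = (g - 2)*(g^2 + 4*g + 3) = (g - 2)*(g + 1)*(g + 3)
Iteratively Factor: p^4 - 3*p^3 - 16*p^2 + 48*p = (p - 3)*(p^3 - 16*p) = (p - 4)*(p - 3)*(p^2 + 4*p) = (p - 4)*(p - 3)*(p + 4)*(p)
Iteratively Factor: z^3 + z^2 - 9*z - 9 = (z - 3)*(z^2 + 4*z + 3) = (z - 3)*(z + 1)*(z + 3)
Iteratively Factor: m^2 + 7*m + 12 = (m + 4)*(m + 3)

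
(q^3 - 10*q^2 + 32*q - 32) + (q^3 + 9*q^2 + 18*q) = 2*q^3 - q^2 + 50*q - 32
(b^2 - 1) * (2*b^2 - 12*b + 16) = 2*b^4 - 12*b^3 + 14*b^2 + 12*b - 16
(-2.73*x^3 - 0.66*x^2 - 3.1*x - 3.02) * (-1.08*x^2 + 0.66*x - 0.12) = 2.9484*x^5 - 1.089*x^4 + 3.24*x^3 + 1.2948*x^2 - 1.6212*x + 0.3624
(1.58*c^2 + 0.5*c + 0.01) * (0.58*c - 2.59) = 0.9164*c^3 - 3.8022*c^2 - 1.2892*c - 0.0259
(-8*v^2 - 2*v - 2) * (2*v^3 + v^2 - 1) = -16*v^5 - 12*v^4 - 6*v^3 + 6*v^2 + 2*v + 2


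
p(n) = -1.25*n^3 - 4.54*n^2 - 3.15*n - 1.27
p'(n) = -3.75*n^2 - 9.08*n - 3.15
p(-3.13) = 2.44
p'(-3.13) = -11.47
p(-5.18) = 66.97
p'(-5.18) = -56.74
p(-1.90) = -3.10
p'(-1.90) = 0.56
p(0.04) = -1.40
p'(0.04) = -3.52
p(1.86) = -30.88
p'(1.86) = -33.01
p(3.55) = -125.59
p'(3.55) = -82.64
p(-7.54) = 300.20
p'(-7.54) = -147.88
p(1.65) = -24.44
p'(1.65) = -28.34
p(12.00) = -2852.83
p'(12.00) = -652.11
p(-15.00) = 3243.23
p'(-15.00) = -710.70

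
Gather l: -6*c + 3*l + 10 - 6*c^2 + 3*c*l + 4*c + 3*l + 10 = -6*c^2 - 2*c + l*(3*c + 6) + 20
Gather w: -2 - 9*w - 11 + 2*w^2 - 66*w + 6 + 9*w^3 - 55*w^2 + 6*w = 9*w^3 - 53*w^2 - 69*w - 7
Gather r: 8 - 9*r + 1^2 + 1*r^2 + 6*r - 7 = r^2 - 3*r + 2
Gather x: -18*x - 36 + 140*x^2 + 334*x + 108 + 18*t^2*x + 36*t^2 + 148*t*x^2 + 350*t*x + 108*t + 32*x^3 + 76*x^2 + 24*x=36*t^2 + 108*t + 32*x^3 + x^2*(148*t + 216) + x*(18*t^2 + 350*t + 340) + 72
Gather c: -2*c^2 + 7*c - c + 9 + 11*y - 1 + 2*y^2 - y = -2*c^2 + 6*c + 2*y^2 + 10*y + 8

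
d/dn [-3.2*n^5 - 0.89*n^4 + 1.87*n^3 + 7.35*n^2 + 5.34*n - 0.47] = -16.0*n^4 - 3.56*n^3 + 5.61*n^2 + 14.7*n + 5.34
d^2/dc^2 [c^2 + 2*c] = 2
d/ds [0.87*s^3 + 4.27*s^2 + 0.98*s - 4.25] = 2.61*s^2 + 8.54*s + 0.98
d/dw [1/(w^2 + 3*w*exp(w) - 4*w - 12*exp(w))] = (-3*w*exp(w) - 2*w + 9*exp(w) + 4)/(w^2 + 3*w*exp(w) - 4*w - 12*exp(w))^2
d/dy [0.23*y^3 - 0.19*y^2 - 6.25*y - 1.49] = 0.69*y^2 - 0.38*y - 6.25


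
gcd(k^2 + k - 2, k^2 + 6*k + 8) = k + 2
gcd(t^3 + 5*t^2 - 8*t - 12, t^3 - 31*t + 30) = t + 6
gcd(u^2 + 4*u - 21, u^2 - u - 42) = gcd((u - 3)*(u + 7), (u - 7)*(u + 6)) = 1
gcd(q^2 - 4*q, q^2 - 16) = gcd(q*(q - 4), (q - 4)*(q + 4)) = q - 4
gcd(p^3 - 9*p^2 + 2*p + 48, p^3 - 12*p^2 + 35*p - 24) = p^2 - 11*p + 24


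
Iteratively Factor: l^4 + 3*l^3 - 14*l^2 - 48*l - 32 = (l + 1)*(l^3 + 2*l^2 - 16*l - 32) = (l + 1)*(l + 2)*(l^2 - 16) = (l - 4)*(l + 1)*(l + 2)*(l + 4)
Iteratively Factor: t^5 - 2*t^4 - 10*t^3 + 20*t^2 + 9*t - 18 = (t + 3)*(t^4 - 5*t^3 + 5*t^2 + 5*t - 6) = (t - 3)*(t + 3)*(t^3 - 2*t^2 - t + 2) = (t - 3)*(t - 2)*(t + 3)*(t^2 - 1) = (t - 3)*(t - 2)*(t - 1)*(t + 3)*(t + 1)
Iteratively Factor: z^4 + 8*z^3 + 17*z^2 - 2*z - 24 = (z - 1)*(z^3 + 9*z^2 + 26*z + 24) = (z - 1)*(z + 4)*(z^2 + 5*z + 6) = (z - 1)*(z + 2)*(z + 4)*(z + 3)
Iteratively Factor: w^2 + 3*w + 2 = (w + 1)*(w + 2)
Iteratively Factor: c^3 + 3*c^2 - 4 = (c - 1)*(c^2 + 4*c + 4) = (c - 1)*(c + 2)*(c + 2)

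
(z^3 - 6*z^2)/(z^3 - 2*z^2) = (z - 6)/(z - 2)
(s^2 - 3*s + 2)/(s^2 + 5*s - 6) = (s - 2)/(s + 6)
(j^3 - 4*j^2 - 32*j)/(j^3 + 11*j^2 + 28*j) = (j - 8)/(j + 7)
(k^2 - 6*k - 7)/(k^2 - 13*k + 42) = (k + 1)/(k - 6)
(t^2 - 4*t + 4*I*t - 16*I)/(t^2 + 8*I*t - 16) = (t - 4)/(t + 4*I)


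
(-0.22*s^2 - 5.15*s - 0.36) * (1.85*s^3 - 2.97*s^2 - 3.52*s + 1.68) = -0.407*s^5 - 8.8741*s^4 + 15.4039*s^3 + 18.8276*s^2 - 7.3848*s - 0.6048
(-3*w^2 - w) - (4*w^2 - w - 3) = 3 - 7*w^2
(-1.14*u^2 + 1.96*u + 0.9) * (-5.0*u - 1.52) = 5.7*u^3 - 8.0672*u^2 - 7.4792*u - 1.368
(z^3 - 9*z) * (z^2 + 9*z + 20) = z^5 + 9*z^4 + 11*z^3 - 81*z^2 - 180*z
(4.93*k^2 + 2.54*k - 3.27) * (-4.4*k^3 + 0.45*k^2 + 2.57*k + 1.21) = -21.692*k^5 - 8.9575*k^4 + 28.2011*k^3 + 11.0216*k^2 - 5.3305*k - 3.9567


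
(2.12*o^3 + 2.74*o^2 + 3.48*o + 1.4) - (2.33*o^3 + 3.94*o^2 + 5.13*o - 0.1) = -0.21*o^3 - 1.2*o^2 - 1.65*o + 1.5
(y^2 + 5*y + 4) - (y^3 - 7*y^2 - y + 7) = -y^3 + 8*y^2 + 6*y - 3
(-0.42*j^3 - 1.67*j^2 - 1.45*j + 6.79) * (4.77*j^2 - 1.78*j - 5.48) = -2.0034*j^5 - 7.2183*j^4 - 1.6423*j^3 + 44.1209*j^2 - 4.1402*j - 37.2092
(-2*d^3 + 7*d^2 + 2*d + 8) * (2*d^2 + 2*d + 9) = -4*d^5 + 10*d^4 + 83*d^2 + 34*d + 72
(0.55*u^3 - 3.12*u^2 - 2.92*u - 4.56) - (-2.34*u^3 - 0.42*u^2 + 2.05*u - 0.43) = 2.89*u^3 - 2.7*u^2 - 4.97*u - 4.13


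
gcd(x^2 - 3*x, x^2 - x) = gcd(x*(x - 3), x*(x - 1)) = x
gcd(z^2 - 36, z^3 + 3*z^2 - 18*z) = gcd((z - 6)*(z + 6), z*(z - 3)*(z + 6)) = z + 6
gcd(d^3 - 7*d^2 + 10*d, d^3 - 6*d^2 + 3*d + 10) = d^2 - 7*d + 10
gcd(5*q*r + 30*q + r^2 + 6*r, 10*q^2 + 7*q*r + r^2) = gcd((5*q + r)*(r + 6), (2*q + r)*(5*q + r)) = 5*q + r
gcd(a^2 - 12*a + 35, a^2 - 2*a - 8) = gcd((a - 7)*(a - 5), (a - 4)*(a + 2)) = 1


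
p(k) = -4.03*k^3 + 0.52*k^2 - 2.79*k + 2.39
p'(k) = -12.09*k^2 + 1.04*k - 2.79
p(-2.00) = 42.29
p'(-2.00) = -53.23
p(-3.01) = 125.40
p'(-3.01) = -115.46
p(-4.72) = 450.91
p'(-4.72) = -277.04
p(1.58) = -16.62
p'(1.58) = -31.33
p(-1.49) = 21.03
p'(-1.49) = -31.18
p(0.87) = -2.30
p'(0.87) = -11.04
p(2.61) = -73.00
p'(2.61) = -82.43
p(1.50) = -14.23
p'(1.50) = -28.43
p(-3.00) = 124.25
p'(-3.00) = -114.72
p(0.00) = 2.39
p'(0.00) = -2.79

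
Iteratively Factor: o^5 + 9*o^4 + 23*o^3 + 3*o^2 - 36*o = (o + 3)*(o^4 + 6*o^3 + 5*o^2 - 12*o) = (o + 3)^2*(o^3 + 3*o^2 - 4*o) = (o - 1)*(o + 3)^2*(o^2 + 4*o) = o*(o - 1)*(o + 3)^2*(o + 4)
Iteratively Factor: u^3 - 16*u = (u - 4)*(u^2 + 4*u) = u*(u - 4)*(u + 4)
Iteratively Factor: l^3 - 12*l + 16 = (l + 4)*(l^2 - 4*l + 4) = (l - 2)*(l + 4)*(l - 2)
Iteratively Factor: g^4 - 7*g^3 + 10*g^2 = (g)*(g^3 - 7*g^2 + 10*g) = g^2*(g^2 - 7*g + 10) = g^2*(g - 2)*(g - 5)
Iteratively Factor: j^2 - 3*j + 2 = (j - 1)*(j - 2)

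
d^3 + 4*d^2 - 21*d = d*(d - 3)*(d + 7)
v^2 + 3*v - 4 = (v - 1)*(v + 4)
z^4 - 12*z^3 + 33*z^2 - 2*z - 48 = (z - 8)*(z - 3)*(z - 2)*(z + 1)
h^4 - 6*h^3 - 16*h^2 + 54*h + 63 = (h - 7)*(h - 3)*(h + 1)*(h + 3)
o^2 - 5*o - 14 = (o - 7)*(o + 2)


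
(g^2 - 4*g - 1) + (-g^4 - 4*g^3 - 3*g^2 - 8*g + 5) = -g^4 - 4*g^3 - 2*g^2 - 12*g + 4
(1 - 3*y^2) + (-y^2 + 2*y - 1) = -4*y^2 + 2*y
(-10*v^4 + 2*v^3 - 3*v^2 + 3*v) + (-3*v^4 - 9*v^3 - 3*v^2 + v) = -13*v^4 - 7*v^3 - 6*v^2 + 4*v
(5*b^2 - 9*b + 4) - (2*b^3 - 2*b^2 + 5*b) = -2*b^3 + 7*b^2 - 14*b + 4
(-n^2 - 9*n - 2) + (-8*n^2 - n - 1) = -9*n^2 - 10*n - 3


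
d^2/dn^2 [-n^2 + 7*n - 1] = -2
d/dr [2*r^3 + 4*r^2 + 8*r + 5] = 6*r^2 + 8*r + 8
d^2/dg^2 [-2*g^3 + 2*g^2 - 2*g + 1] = 4 - 12*g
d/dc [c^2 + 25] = 2*c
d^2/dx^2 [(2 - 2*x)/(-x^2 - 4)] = 4*(4*x^2*(x - 1) + (1 - 3*x)*(x^2 + 4))/(x^2 + 4)^3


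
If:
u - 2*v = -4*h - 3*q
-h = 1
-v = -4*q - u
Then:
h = -1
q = -v - 4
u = 5*v + 16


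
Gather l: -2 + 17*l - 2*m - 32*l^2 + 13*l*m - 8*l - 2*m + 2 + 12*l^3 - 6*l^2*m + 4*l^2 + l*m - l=12*l^3 + l^2*(-6*m - 28) + l*(14*m + 8) - 4*m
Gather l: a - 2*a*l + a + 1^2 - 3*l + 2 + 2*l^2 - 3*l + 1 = 2*a + 2*l^2 + l*(-2*a - 6) + 4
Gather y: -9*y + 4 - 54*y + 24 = 28 - 63*y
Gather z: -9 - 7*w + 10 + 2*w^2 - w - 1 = 2*w^2 - 8*w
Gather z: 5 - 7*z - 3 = 2 - 7*z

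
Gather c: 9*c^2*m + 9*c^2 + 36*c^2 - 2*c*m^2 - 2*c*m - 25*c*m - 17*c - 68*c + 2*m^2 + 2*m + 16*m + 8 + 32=c^2*(9*m + 45) + c*(-2*m^2 - 27*m - 85) + 2*m^2 + 18*m + 40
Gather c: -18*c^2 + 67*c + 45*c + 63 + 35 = -18*c^2 + 112*c + 98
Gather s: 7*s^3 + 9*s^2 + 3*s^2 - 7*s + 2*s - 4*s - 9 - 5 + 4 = 7*s^3 + 12*s^2 - 9*s - 10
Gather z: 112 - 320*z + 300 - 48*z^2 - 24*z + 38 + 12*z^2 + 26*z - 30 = -36*z^2 - 318*z + 420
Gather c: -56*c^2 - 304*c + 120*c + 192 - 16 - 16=-56*c^2 - 184*c + 160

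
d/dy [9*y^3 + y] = 27*y^2 + 1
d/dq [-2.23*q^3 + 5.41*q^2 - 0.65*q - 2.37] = -6.69*q^2 + 10.82*q - 0.65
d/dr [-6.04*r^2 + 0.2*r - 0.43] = 0.2 - 12.08*r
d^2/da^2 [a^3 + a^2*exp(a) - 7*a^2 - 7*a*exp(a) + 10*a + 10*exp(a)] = a^2*exp(a) - 3*a*exp(a) + 6*a - 2*exp(a) - 14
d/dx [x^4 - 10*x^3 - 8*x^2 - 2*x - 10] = 4*x^3 - 30*x^2 - 16*x - 2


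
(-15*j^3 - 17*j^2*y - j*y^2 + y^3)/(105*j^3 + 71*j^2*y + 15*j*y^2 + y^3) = (-5*j^2 - 4*j*y + y^2)/(35*j^2 + 12*j*y + y^2)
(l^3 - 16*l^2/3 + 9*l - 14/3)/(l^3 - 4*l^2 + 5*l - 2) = (l - 7/3)/(l - 1)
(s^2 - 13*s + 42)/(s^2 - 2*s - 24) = (s - 7)/(s + 4)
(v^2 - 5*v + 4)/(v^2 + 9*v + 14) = (v^2 - 5*v + 4)/(v^2 + 9*v + 14)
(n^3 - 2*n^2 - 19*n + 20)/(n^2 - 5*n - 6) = (-n^3 + 2*n^2 + 19*n - 20)/(-n^2 + 5*n + 6)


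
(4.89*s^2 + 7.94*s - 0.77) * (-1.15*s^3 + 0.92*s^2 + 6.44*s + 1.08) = -5.6235*s^5 - 4.6322*s^4 + 39.6819*s^3 + 55.7064*s^2 + 3.6164*s - 0.8316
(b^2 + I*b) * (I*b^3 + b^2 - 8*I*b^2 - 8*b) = I*b^5 - 8*I*b^4 + I*b^3 - 8*I*b^2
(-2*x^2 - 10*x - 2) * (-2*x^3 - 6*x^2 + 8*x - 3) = 4*x^5 + 32*x^4 + 48*x^3 - 62*x^2 + 14*x + 6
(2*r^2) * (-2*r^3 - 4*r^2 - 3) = -4*r^5 - 8*r^4 - 6*r^2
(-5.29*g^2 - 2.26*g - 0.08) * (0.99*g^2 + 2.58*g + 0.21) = -5.2371*g^4 - 15.8856*g^3 - 7.0209*g^2 - 0.681*g - 0.0168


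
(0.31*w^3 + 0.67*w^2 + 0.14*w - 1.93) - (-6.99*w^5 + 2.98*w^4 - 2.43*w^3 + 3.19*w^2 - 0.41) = 6.99*w^5 - 2.98*w^4 + 2.74*w^3 - 2.52*w^2 + 0.14*w - 1.52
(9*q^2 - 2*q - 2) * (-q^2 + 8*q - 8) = -9*q^4 + 74*q^3 - 86*q^2 + 16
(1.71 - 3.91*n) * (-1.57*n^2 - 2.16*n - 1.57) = 6.1387*n^3 + 5.7609*n^2 + 2.4451*n - 2.6847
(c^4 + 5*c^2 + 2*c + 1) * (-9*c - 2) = -9*c^5 - 2*c^4 - 45*c^3 - 28*c^2 - 13*c - 2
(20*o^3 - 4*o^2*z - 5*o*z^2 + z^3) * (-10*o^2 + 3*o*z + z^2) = -200*o^5 + 100*o^4*z + 58*o^3*z^2 - 29*o^2*z^3 - 2*o*z^4 + z^5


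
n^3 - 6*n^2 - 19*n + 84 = (n - 7)*(n - 3)*(n + 4)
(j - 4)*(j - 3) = j^2 - 7*j + 12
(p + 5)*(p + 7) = p^2 + 12*p + 35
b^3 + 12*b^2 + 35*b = b*(b + 5)*(b + 7)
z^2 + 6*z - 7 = (z - 1)*(z + 7)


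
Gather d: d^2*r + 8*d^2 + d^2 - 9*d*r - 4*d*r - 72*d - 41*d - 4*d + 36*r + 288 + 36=d^2*(r + 9) + d*(-13*r - 117) + 36*r + 324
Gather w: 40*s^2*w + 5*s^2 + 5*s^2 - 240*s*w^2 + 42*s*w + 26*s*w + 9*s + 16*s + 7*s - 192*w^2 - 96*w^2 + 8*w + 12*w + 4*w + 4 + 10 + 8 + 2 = 10*s^2 + 32*s + w^2*(-240*s - 288) + w*(40*s^2 + 68*s + 24) + 24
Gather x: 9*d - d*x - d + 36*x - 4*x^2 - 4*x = 8*d - 4*x^2 + x*(32 - d)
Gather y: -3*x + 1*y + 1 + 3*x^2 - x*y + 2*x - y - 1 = 3*x^2 - x*y - x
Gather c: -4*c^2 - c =-4*c^2 - c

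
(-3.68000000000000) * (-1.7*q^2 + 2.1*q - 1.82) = 6.256*q^2 - 7.728*q + 6.6976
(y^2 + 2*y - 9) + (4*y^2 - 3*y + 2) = 5*y^2 - y - 7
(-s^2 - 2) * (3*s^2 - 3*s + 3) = -3*s^4 + 3*s^3 - 9*s^2 + 6*s - 6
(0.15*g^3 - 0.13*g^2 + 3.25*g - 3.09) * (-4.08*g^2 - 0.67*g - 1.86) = -0.612*g^5 + 0.4299*g^4 - 13.4519*g^3 + 10.6715*g^2 - 3.9747*g + 5.7474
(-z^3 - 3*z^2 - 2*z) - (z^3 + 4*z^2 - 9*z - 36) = -2*z^3 - 7*z^2 + 7*z + 36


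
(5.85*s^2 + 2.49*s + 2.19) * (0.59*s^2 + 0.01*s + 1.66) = 3.4515*s^4 + 1.5276*s^3 + 11.028*s^2 + 4.1553*s + 3.6354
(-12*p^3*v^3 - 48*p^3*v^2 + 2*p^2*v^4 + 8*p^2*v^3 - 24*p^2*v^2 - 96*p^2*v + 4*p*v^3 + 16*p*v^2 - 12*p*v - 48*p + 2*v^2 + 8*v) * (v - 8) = -12*p^3*v^4 + 48*p^3*v^3 + 384*p^3*v^2 + 2*p^2*v^5 - 8*p^2*v^4 - 88*p^2*v^3 + 96*p^2*v^2 + 768*p^2*v + 4*p*v^4 - 16*p*v^3 - 140*p*v^2 + 48*p*v + 384*p + 2*v^3 - 8*v^2 - 64*v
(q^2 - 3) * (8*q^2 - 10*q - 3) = 8*q^4 - 10*q^3 - 27*q^2 + 30*q + 9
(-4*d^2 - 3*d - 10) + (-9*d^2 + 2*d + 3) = -13*d^2 - d - 7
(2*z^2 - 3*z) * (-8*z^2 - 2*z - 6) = -16*z^4 + 20*z^3 - 6*z^2 + 18*z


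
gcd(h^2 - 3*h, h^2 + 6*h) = h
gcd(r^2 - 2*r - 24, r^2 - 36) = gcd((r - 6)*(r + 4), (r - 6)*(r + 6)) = r - 6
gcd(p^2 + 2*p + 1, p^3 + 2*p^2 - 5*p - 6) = p + 1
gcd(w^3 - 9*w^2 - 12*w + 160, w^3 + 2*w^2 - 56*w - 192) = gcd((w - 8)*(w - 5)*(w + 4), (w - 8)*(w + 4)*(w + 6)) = w^2 - 4*w - 32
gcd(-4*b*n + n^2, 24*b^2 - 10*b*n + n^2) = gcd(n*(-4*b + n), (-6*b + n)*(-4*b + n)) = 4*b - n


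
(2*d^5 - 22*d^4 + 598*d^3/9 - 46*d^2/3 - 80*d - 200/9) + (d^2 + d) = 2*d^5 - 22*d^4 + 598*d^3/9 - 43*d^2/3 - 79*d - 200/9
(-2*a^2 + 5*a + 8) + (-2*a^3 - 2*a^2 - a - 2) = -2*a^3 - 4*a^2 + 4*a + 6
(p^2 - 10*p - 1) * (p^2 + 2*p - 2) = p^4 - 8*p^3 - 23*p^2 + 18*p + 2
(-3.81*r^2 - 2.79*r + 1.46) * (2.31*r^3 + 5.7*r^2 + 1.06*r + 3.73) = -8.8011*r^5 - 28.1619*r^4 - 16.569*r^3 - 8.8467*r^2 - 8.8591*r + 5.4458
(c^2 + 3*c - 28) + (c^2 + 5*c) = 2*c^2 + 8*c - 28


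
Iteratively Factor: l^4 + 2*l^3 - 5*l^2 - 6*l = (l + 1)*(l^3 + l^2 - 6*l) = l*(l + 1)*(l^2 + l - 6) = l*(l - 2)*(l + 1)*(l + 3)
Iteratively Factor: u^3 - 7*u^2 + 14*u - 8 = (u - 2)*(u^2 - 5*u + 4) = (u - 2)*(u - 1)*(u - 4)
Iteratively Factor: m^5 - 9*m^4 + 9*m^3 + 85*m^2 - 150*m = (m - 5)*(m^4 - 4*m^3 - 11*m^2 + 30*m) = (m - 5)^2*(m^3 + m^2 - 6*m) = (m - 5)^2*(m - 2)*(m^2 + 3*m) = m*(m - 5)^2*(m - 2)*(m + 3)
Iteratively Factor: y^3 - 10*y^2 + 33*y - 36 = (y - 3)*(y^2 - 7*y + 12) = (y - 4)*(y - 3)*(y - 3)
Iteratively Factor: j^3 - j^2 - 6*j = (j + 2)*(j^2 - 3*j) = (j - 3)*(j + 2)*(j)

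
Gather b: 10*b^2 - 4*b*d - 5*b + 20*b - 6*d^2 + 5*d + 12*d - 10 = 10*b^2 + b*(15 - 4*d) - 6*d^2 + 17*d - 10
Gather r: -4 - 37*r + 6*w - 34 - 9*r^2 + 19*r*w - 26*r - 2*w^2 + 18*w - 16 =-9*r^2 + r*(19*w - 63) - 2*w^2 + 24*w - 54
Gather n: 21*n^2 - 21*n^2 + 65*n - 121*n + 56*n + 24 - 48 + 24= 0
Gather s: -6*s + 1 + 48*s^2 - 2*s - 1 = 48*s^2 - 8*s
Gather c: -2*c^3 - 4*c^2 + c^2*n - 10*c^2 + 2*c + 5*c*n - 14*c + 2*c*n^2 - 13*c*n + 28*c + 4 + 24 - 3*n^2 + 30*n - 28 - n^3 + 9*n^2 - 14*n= -2*c^3 + c^2*(n - 14) + c*(2*n^2 - 8*n + 16) - n^3 + 6*n^2 + 16*n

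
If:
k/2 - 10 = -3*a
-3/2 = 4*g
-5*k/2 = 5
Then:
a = 11/3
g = -3/8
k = -2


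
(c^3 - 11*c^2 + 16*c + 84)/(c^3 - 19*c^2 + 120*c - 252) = (c + 2)/(c - 6)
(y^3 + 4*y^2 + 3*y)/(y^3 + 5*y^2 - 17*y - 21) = y*(y + 3)/(y^2 + 4*y - 21)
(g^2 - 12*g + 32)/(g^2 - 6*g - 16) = (g - 4)/(g + 2)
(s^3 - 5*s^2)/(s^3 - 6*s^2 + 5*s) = s/(s - 1)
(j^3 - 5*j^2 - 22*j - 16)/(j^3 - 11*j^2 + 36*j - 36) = (j^3 - 5*j^2 - 22*j - 16)/(j^3 - 11*j^2 + 36*j - 36)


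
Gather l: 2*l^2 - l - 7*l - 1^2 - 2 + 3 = 2*l^2 - 8*l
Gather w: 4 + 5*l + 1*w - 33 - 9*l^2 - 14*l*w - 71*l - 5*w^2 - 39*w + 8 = -9*l^2 - 66*l - 5*w^2 + w*(-14*l - 38) - 21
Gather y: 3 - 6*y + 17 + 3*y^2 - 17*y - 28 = 3*y^2 - 23*y - 8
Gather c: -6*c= -6*c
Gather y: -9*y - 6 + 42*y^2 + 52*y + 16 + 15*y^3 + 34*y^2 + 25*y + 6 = 15*y^3 + 76*y^2 + 68*y + 16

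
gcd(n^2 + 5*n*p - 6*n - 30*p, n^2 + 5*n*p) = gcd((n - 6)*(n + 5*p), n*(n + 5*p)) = n + 5*p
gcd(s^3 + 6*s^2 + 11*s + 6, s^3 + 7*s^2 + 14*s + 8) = s^2 + 3*s + 2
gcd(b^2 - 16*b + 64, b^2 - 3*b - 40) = b - 8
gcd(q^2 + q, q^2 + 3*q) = q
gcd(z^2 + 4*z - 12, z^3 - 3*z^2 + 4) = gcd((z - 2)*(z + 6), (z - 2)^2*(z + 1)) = z - 2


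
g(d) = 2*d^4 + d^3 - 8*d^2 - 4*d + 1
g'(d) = 8*d^3 + 3*d^2 - 16*d - 4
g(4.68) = 868.99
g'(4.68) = 806.85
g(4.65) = 845.03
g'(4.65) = 790.82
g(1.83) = -4.55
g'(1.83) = 25.79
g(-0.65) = 0.30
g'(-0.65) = 5.47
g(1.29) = -9.79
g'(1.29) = -2.47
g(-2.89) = 61.12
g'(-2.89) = -125.80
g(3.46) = 219.45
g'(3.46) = 307.93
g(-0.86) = -1.02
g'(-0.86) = 6.89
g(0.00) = 1.00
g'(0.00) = -4.00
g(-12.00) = 38641.00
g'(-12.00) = -13204.00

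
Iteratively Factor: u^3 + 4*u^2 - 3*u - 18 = (u - 2)*(u^2 + 6*u + 9) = (u - 2)*(u + 3)*(u + 3)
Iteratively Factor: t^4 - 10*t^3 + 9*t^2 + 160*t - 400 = (t - 5)*(t^3 - 5*t^2 - 16*t + 80) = (t - 5)*(t - 4)*(t^2 - t - 20) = (t - 5)^2*(t - 4)*(t + 4)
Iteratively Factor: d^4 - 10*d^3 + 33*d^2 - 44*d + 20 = (d - 1)*(d^3 - 9*d^2 + 24*d - 20) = (d - 2)*(d - 1)*(d^2 - 7*d + 10) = (d - 5)*(d - 2)*(d - 1)*(d - 2)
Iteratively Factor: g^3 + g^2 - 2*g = (g)*(g^2 + g - 2) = g*(g + 2)*(g - 1)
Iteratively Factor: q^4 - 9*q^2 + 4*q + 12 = (q + 3)*(q^3 - 3*q^2 + 4) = (q - 2)*(q + 3)*(q^2 - q - 2) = (q - 2)^2*(q + 3)*(q + 1)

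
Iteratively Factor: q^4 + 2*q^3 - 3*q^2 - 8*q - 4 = (q - 2)*(q^3 + 4*q^2 + 5*q + 2) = (q - 2)*(q + 2)*(q^2 + 2*q + 1) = (q - 2)*(q + 1)*(q + 2)*(q + 1)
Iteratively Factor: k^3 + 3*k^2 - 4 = (k - 1)*(k^2 + 4*k + 4) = (k - 1)*(k + 2)*(k + 2)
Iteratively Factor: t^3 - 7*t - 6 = (t - 3)*(t^2 + 3*t + 2) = (t - 3)*(t + 2)*(t + 1)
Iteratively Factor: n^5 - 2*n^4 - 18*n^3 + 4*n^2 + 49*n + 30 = (n + 1)*(n^4 - 3*n^3 - 15*n^2 + 19*n + 30) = (n - 5)*(n + 1)*(n^3 + 2*n^2 - 5*n - 6) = (n - 5)*(n + 1)*(n + 3)*(n^2 - n - 2) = (n - 5)*(n + 1)^2*(n + 3)*(n - 2)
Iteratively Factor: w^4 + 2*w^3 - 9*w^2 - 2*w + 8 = (w - 1)*(w^3 + 3*w^2 - 6*w - 8) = (w - 1)*(w + 1)*(w^2 + 2*w - 8) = (w - 2)*(w - 1)*(w + 1)*(w + 4)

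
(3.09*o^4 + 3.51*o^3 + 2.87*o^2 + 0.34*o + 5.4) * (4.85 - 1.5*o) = -4.635*o^5 + 9.7215*o^4 + 12.7185*o^3 + 13.4095*o^2 - 6.451*o + 26.19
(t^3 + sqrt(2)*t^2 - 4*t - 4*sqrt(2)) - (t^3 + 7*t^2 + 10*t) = -7*t^2 + sqrt(2)*t^2 - 14*t - 4*sqrt(2)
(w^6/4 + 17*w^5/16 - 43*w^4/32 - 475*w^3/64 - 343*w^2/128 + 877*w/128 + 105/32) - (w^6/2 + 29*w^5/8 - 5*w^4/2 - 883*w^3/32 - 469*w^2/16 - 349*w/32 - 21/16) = -w^6/4 - 41*w^5/16 + 37*w^4/32 + 1291*w^3/64 + 3409*w^2/128 + 2273*w/128 + 147/32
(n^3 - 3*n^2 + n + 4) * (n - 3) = n^4 - 6*n^3 + 10*n^2 + n - 12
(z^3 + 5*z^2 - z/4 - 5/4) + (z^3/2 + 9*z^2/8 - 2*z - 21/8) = 3*z^3/2 + 49*z^2/8 - 9*z/4 - 31/8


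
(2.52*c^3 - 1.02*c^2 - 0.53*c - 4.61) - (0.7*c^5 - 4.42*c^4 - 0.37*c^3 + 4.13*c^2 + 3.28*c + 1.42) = -0.7*c^5 + 4.42*c^4 + 2.89*c^3 - 5.15*c^2 - 3.81*c - 6.03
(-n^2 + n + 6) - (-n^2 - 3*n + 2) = 4*n + 4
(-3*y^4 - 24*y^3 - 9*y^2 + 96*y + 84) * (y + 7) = -3*y^5 - 45*y^4 - 177*y^3 + 33*y^2 + 756*y + 588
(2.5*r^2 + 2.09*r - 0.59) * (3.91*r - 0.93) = 9.775*r^3 + 5.8469*r^2 - 4.2506*r + 0.5487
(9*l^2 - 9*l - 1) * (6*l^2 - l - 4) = 54*l^4 - 63*l^3 - 33*l^2 + 37*l + 4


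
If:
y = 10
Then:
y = 10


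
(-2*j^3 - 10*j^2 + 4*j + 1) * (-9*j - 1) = 18*j^4 + 92*j^3 - 26*j^2 - 13*j - 1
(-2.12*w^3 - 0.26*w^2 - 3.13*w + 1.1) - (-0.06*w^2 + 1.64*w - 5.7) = -2.12*w^3 - 0.2*w^2 - 4.77*w + 6.8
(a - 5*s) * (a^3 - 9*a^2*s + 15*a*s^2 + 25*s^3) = a^4 - 14*a^3*s + 60*a^2*s^2 - 50*a*s^3 - 125*s^4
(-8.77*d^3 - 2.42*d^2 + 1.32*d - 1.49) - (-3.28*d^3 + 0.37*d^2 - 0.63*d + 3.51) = -5.49*d^3 - 2.79*d^2 + 1.95*d - 5.0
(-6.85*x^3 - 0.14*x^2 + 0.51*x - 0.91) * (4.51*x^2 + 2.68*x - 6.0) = -30.8935*x^5 - 18.9894*x^4 + 43.0249*x^3 - 1.8973*x^2 - 5.4988*x + 5.46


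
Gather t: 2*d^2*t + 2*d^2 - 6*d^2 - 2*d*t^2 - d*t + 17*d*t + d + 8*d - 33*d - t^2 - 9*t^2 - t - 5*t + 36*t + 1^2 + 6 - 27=-4*d^2 - 24*d + t^2*(-2*d - 10) + t*(2*d^2 + 16*d + 30) - 20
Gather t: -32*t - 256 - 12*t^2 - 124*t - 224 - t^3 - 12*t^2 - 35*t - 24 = -t^3 - 24*t^2 - 191*t - 504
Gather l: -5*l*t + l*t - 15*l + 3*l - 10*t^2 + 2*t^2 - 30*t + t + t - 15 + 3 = l*(-4*t - 12) - 8*t^2 - 28*t - 12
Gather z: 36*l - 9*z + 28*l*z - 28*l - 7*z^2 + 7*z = 8*l - 7*z^2 + z*(28*l - 2)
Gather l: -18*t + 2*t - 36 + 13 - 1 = -16*t - 24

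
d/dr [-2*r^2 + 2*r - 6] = 2 - 4*r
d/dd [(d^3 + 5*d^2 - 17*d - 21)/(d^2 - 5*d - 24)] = (d^4 - 10*d^3 - 80*d^2 - 198*d + 303)/(d^4 - 10*d^3 - 23*d^2 + 240*d + 576)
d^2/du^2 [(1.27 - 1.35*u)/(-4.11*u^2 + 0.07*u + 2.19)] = ((10.6284 - 33.291*u)*(-4.11*u^2 + 0.07*u + 2.19) - (1.35*u - 1.27)*(8.22*u - 0.07)*(16.44*u - 0.14))/(-4.11*u^2 + 0.07*u + 2.19)^3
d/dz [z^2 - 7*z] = 2*z - 7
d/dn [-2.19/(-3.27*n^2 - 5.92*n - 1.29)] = (-14.3226*n - 12.9648)/(3.27*n^2 + 5.92*n + 1.29)^2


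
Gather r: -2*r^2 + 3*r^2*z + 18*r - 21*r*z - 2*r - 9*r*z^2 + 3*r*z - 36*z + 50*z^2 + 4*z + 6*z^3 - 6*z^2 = r^2*(3*z - 2) + r*(-9*z^2 - 18*z + 16) + 6*z^3 + 44*z^2 - 32*z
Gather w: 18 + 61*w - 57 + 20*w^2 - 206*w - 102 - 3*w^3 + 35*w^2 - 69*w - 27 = -3*w^3 + 55*w^2 - 214*w - 168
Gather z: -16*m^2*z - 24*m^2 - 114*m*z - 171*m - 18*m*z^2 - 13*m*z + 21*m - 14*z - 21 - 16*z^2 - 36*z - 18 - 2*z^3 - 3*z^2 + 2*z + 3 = -24*m^2 - 150*m - 2*z^3 + z^2*(-18*m - 19) + z*(-16*m^2 - 127*m - 48) - 36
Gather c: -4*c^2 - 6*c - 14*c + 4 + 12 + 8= -4*c^2 - 20*c + 24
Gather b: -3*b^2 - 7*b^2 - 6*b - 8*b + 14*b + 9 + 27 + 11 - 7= 40 - 10*b^2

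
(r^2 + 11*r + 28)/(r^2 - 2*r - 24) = (r + 7)/(r - 6)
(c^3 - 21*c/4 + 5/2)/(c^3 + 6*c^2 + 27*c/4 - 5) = (c - 2)/(c + 4)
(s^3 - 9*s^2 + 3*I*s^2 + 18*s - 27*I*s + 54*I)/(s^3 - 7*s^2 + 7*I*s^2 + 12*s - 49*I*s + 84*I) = (s^2 + 3*s*(-2 + I) - 18*I)/(s^2 + s*(-4 + 7*I) - 28*I)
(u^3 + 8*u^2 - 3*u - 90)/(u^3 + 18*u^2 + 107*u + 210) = (u - 3)/(u + 7)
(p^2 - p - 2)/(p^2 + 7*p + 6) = (p - 2)/(p + 6)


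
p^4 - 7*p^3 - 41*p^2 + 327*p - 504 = (p - 8)*(p - 3)^2*(p + 7)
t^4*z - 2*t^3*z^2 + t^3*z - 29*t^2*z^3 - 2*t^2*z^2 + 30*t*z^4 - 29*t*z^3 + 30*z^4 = (t - 6*z)*(t - z)*(t + 5*z)*(t*z + z)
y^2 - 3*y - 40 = (y - 8)*(y + 5)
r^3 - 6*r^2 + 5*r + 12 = (r - 4)*(r - 3)*(r + 1)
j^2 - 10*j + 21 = (j - 7)*(j - 3)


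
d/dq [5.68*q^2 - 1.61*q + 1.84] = 11.36*q - 1.61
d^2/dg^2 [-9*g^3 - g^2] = -54*g - 2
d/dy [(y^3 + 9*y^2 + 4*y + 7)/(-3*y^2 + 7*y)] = (-3*y^4 + 14*y^3 + 75*y^2 + 42*y - 49)/(y^2*(9*y^2 - 42*y + 49))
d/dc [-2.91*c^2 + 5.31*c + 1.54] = 5.31 - 5.82*c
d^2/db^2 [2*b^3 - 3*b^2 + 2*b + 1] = 12*b - 6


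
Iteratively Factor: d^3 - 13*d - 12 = (d + 3)*(d^2 - 3*d - 4) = (d - 4)*(d + 3)*(d + 1)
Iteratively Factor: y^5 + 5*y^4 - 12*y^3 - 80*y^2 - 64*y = (y)*(y^4 + 5*y^3 - 12*y^2 - 80*y - 64) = y*(y + 4)*(y^3 + y^2 - 16*y - 16) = y*(y - 4)*(y + 4)*(y^2 + 5*y + 4) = y*(y - 4)*(y + 1)*(y + 4)*(y + 4)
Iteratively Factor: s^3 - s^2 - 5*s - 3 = (s + 1)*(s^2 - 2*s - 3) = (s - 3)*(s + 1)*(s + 1)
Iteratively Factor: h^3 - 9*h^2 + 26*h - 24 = (h - 3)*(h^2 - 6*h + 8) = (h - 4)*(h - 3)*(h - 2)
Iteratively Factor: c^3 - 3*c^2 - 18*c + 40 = (c + 4)*(c^2 - 7*c + 10) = (c - 5)*(c + 4)*(c - 2)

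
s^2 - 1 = (s - 1)*(s + 1)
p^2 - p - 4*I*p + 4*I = (p - 1)*(p - 4*I)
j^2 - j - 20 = (j - 5)*(j + 4)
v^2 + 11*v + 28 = (v + 4)*(v + 7)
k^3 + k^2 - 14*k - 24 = (k - 4)*(k + 2)*(k + 3)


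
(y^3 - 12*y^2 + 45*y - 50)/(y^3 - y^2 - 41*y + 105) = (y^2 - 7*y + 10)/(y^2 + 4*y - 21)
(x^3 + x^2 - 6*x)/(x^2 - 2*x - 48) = x*(-x^2 - x + 6)/(-x^2 + 2*x + 48)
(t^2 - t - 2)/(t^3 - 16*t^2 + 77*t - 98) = (t + 1)/(t^2 - 14*t + 49)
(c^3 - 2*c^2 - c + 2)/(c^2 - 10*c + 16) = (c^2 - 1)/(c - 8)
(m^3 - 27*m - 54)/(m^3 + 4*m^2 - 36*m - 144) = (m^2 + 6*m + 9)/(m^2 + 10*m + 24)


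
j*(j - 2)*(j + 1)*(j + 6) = j^4 + 5*j^3 - 8*j^2 - 12*j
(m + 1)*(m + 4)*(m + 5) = m^3 + 10*m^2 + 29*m + 20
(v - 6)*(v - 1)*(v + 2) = v^3 - 5*v^2 - 8*v + 12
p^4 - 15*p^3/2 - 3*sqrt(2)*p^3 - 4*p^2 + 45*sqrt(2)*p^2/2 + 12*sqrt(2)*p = p*(p - 8)*(p + 1/2)*(p - 3*sqrt(2))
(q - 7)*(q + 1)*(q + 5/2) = q^3 - 7*q^2/2 - 22*q - 35/2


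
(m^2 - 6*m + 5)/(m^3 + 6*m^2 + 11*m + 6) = (m^2 - 6*m + 5)/(m^3 + 6*m^2 + 11*m + 6)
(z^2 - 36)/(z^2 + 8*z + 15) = (z^2 - 36)/(z^2 + 8*z + 15)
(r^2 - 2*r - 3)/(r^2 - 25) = (r^2 - 2*r - 3)/(r^2 - 25)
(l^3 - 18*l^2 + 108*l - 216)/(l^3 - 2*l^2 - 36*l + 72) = (l^2 - 12*l + 36)/(l^2 + 4*l - 12)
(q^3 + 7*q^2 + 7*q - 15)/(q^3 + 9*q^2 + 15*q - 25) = (q + 3)/(q + 5)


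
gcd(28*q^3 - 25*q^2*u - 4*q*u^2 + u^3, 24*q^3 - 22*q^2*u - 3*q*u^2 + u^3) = 4*q^2 - 3*q*u - u^2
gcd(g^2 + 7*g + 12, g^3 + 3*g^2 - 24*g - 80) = g + 4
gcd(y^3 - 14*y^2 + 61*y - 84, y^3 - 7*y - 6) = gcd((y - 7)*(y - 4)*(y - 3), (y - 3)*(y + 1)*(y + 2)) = y - 3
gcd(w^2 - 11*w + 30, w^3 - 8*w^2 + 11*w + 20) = w - 5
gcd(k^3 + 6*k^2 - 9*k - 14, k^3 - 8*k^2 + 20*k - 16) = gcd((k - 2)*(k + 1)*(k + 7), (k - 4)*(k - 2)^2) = k - 2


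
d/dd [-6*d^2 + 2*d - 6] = 2 - 12*d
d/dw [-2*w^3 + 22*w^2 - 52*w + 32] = -6*w^2 + 44*w - 52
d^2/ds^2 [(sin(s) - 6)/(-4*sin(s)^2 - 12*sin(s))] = (sin(s)^2 - 27*sin(s) - 56 - 18/sin(s) + 108/sin(s)^2 + 108/sin(s)^3)/(4*(sin(s) + 3)^3)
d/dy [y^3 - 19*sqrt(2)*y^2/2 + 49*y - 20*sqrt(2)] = 3*y^2 - 19*sqrt(2)*y + 49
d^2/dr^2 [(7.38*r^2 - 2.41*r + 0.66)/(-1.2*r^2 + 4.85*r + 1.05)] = (-78.9624*r^3 - 61.4952*r^2 + 41.2668*r - 73.53165)/(1.728*r^6 - 20.952*r^5 + 80.145*r^4 - 77.418125*r^3 - 70.126875*r^2 - 16.041375*r - 1.157625)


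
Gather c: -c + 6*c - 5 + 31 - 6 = 5*c + 20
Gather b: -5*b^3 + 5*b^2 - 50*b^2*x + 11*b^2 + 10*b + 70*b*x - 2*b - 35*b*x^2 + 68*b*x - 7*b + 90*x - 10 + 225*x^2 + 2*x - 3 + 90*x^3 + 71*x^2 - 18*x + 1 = -5*b^3 + b^2*(16 - 50*x) + b*(-35*x^2 + 138*x + 1) + 90*x^3 + 296*x^2 + 74*x - 12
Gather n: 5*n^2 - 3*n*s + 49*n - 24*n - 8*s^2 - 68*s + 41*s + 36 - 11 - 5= 5*n^2 + n*(25 - 3*s) - 8*s^2 - 27*s + 20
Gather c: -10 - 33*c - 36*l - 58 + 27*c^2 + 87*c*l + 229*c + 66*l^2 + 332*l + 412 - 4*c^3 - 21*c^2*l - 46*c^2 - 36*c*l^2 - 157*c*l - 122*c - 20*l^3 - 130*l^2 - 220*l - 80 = -4*c^3 + c^2*(-21*l - 19) + c*(-36*l^2 - 70*l + 74) - 20*l^3 - 64*l^2 + 76*l + 264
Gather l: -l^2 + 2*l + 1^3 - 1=-l^2 + 2*l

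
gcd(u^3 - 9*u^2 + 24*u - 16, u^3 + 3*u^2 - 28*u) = u - 4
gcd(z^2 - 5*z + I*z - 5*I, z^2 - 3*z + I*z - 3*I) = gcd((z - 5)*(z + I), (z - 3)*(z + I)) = z + I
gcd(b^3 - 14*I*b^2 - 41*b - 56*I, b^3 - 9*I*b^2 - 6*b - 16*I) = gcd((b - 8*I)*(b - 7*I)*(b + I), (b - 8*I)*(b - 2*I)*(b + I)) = b^2 - 7*I*b + 8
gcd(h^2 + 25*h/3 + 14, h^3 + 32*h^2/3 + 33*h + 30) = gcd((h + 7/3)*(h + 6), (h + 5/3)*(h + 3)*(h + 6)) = h + 6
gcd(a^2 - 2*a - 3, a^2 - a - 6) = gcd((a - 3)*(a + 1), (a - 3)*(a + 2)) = a - 3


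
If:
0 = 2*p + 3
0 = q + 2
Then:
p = -3/2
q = -2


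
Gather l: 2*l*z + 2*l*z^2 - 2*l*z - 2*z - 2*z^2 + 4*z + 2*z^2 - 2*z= 2*l*z^2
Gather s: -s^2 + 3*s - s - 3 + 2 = -s^2 + 2*s - 1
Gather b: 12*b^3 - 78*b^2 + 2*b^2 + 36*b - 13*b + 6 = 12*b^3 - 76*b^2 + 23*b + 6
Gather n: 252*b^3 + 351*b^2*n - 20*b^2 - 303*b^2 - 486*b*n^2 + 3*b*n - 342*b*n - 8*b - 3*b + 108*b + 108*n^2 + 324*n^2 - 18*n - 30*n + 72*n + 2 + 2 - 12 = 252*b^3 - 323*b^2 + 97*b + n^2*(432 - 486*b) + n*(351*b^2 - 339*b + 24) - 8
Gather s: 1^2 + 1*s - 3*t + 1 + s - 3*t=2*s - 6*t + 2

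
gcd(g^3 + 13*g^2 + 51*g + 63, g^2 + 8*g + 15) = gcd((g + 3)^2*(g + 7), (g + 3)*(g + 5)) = g + 3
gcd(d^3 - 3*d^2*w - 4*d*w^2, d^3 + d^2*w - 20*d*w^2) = -d^2 + 4*d*w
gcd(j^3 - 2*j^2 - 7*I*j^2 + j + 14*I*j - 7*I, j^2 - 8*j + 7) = j - 1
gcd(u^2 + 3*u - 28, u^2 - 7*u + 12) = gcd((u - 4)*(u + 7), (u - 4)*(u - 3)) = u - 4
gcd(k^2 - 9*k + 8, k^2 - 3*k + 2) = k - 1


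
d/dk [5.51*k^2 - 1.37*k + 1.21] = 11.02*k - 1.37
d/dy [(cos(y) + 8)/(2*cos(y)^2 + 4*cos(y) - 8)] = (cos(y)^2 + 16*cos(y) + 20)*sin(y)/(2*(cos(y)^2 + 2*cos(y) - 4)^2)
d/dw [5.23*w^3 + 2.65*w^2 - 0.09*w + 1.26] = 15.69*w^2 + 5.3*w - 0.09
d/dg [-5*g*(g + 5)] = -10*g - 25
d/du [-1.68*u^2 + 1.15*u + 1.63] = 1.15 - 3.36*u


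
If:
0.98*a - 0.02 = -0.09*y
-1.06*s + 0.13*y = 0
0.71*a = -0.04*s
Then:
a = -0.00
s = 0.03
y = 0.24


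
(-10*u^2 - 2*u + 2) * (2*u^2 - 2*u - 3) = -20*u^4 + 16*u^3 + 38*u^2 + 2*u - 6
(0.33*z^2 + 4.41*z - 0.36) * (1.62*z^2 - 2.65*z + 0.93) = 0.5346*z^4 + 6.2697*z^3 - 11.9628*z^2 + 5.0553*z - 0.3348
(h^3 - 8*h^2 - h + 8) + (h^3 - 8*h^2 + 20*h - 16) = 2*h^3 - 16*h^2 + 19*h - 8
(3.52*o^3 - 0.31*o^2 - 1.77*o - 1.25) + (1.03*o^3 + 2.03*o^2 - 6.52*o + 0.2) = 4.55*o^3 + 1.72*o^2 - 8.29*o - 1.05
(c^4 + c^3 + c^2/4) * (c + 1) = c^5 + 2*c^4 + 5*c^3/4 + c^2/4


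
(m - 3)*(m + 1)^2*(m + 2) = m^4 + m^3 - 7*m^2 - 13*m - 6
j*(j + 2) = j^2 + 2*j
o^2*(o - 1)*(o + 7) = o^4 + 6*o^3 - 7*o^2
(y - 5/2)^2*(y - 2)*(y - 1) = y^4 - 8*y^3 + 93*y^2/4 - 115*y/4 + 25/2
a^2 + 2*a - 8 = (a - 2)*(a + 4)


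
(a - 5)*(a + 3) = a^2 - 2*a - 15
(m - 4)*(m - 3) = m^2 - 7*m + 12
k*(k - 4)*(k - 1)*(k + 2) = k^4 - 3*k^3 - 6*k^2 + 8*k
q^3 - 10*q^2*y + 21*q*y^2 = q*(q - 7*y)*(q - 3*y)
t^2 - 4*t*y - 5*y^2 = (t - 5*y)*(t + y)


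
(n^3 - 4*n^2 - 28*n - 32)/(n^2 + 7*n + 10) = (n^2 - 6*n - 16)/(n + 5)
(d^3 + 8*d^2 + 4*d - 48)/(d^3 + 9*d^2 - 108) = (d^2 + 2*d - 8)/(d^2 + 3*d - 18)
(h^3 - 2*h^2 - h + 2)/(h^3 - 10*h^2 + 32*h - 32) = (h^2 - 1)/(h^2 - 8*h + 16)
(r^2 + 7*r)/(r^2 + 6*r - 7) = r/(r - 1)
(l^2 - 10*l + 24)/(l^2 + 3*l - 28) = (l - 6)/(l + 7)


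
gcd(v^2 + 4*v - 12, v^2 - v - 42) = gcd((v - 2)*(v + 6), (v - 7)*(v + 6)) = v + 6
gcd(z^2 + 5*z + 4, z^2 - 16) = z + 4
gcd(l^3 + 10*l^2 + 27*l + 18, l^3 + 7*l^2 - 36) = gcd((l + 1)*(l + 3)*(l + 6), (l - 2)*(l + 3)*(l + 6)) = l^2 + 9*l + 18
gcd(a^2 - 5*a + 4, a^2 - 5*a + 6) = 1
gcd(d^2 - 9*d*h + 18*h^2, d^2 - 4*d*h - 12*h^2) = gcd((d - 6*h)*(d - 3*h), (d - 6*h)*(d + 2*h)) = d - 6*h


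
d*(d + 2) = d^2 + 2*d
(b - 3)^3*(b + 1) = b^4 - 8*b^3 + 18*b^2 - 27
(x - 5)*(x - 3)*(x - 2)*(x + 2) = x^4 - 8*x^3 + 11*x^2 + 32*x - 60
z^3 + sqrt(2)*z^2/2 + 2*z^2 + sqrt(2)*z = z*(z + 2)*(z + sqrt(2)/2)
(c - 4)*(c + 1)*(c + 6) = c^3 + 3*c^2 - 22*c - 24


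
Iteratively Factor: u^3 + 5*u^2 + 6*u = (u + 2)*(u^2 + 3*u) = u*(u + 2)*(u + 3)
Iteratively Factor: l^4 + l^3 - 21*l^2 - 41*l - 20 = (l + 1)*(l^3 - 21*l - 20) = (l - 5)*(l + 1)*(l^2 + 5*l + 4) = (l - 5)*(l + 1)^2*(l + 4)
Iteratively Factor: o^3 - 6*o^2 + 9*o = (o - 3)*(o^2 - 3*o) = o*(o - 3)*(o - 3)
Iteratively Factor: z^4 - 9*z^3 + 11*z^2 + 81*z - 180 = (z + 3)*(z^3 - 12*z^2 + 47*z - 60) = (z - 4)*(z + 3)*(z^2 - 8*z + 15) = (z - 4)*(z - 3)*(z + 3)*(z - 5)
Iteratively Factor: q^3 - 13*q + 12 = (q - 3)*(q^2 + 3*q - 4) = (q - 3)*(q - 1)*(q + 4)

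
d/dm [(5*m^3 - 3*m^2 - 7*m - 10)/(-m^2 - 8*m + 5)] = (-5*m^4 - 80*m^3 + 92*m^2 - 50*m - 115)/(m^4 + 16*m^3 + 54*m^2 - 80*m + 25)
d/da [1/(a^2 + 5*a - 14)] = (-2*a - 5)/(a^2 + 5*a - 14)^2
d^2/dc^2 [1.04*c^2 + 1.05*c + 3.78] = 2.08000000000000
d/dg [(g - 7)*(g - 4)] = 2*g - 11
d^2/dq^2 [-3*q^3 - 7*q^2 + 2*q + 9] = -18*q - 14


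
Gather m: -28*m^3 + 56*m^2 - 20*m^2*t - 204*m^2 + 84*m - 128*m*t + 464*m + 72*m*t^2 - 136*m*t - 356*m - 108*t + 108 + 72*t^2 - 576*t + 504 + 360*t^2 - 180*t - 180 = -28*m^3 + m^2*(-20*t - 148) + m*(72*t^2 - 264*t + 192) + 432*t^2 - 864*t + 432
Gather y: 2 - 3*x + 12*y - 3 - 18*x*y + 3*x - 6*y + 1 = y*(6 - 18*x)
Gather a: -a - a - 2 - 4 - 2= -2*a - 8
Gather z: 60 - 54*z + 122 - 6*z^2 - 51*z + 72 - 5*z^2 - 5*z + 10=-11*z^2 - 110*z + 264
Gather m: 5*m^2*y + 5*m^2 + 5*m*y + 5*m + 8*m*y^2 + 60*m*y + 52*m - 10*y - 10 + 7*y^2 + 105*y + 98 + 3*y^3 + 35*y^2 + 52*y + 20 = m^2*(5*y + 5) + m*(8*y^2 + 65*y + 57) + 3*y^3 + 42*y^2 + 147*y + 108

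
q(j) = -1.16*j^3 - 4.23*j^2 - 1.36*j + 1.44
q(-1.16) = -0.86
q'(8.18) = -303.42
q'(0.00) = -1.36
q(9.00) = -1199.07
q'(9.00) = -359.38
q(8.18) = -927.64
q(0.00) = 1.44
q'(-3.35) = -12.07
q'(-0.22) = 0.33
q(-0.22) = 1.55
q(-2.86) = -2.13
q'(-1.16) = 3.77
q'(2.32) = -39.72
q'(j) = -3.48*j^2 - 8.46*j - 1.36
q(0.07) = 1.32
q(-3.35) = 2.14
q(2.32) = -38.97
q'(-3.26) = -10.76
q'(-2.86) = -5.63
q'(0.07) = -1.97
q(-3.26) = 1.11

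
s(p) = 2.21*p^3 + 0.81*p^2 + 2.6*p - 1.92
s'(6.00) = 251.00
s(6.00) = 520.20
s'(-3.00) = 57.41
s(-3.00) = -62.10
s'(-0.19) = 2.53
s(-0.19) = -2.40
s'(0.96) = 10.27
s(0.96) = 3.28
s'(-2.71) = 46.90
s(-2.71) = -47.00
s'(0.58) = 5.77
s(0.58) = 0.29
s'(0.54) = 5.41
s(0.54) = 0.07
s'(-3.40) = 73.73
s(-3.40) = -88.26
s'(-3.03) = 58.56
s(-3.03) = -63.84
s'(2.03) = 33.21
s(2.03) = 25.18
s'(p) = 6.63*p^2 + 1.62*p + 2.6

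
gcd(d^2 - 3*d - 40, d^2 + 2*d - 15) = d + 5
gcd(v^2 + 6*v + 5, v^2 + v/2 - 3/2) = 1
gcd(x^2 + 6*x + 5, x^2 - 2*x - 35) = x + 5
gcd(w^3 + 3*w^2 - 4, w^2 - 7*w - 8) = 1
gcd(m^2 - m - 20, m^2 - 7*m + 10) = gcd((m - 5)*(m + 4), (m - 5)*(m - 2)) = m - 5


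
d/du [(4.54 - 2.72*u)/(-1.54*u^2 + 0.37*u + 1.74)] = (-4.1888*u^2 + 13.9832*u - 6.4126)/(2.3716*u^4 - 1.1396*u^3 - 5.2223*u^2 + 1.2876*u + 3.0276)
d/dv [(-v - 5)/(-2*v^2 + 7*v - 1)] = (2*v^2 - 7*v - (v + 5)*(4*v - 7) + 1)/(2*v^2 - 7*v + 1)^2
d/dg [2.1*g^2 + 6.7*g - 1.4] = 4.2*g + 6.7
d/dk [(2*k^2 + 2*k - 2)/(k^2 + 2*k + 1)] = 2*(k + 3)/(k^3 + 3*k^2 + 3*k + 1)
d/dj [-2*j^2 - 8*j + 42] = -4*j - 8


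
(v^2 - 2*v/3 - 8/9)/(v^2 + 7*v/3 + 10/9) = (3*v - 4)/(3*v + 5)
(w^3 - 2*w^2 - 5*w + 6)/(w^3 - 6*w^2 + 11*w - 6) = (w + 2)/(w - 2)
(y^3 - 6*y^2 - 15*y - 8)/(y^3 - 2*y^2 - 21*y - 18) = (y^2 - 7*y - 8)/(y^2 - 3*y - 18)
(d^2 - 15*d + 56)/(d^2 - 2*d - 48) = (d - 7)/(d + 6)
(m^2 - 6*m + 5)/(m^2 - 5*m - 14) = (-m^2 + 6*m - 5)/(-m^2 + 5*m + 14)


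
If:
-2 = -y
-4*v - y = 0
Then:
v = -1/2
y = 2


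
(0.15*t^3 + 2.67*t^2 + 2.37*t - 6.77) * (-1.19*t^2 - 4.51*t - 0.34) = -0.1785*t^5 - 3.8538*t^4 - 14.913*t^3 - 3.5402*t^2 + 29.7269*t + 2.3018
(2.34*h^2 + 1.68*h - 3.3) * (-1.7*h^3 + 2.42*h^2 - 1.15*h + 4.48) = -3.978*h^5 + 2.8068*h^4 + 6.9846*h^3 + 0.565200000000001*h^2 + 11.3214*h - 14.784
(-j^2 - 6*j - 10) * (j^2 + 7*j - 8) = -j^4 - 13*j^3 - 44*j^2 - 22*j + 80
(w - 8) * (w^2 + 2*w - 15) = w^3 - 6*w^2 - 31*w + 120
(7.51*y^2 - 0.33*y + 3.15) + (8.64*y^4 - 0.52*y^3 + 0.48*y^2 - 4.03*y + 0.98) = 8.64*y^4 - 0.52*y^3 + 7.99*y^2 - 4.36*y + 4.13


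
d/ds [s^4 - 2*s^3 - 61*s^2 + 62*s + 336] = 4*s^3 - 6*s^2 - 122*s + 62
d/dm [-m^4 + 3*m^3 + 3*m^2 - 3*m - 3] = -4*m^3 + 9*m^2 + 6*m - 3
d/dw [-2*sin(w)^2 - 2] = -2*sin(2*w)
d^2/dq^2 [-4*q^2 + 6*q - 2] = -8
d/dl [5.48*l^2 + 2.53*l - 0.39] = 10.96*l + 2.53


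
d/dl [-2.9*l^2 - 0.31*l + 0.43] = -5.8*l - 0.31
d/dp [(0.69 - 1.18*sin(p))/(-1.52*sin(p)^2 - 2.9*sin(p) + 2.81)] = (-1.7936*sin(p)^2 + 2.0976*sin(p) - 1.3148)*cos(p)/(2.3104*sin(p)^4 + 8.816*sin(p)^3 - 0.132400000000001*sin(p)^2 - 16.298*sin(p) + 7.8961)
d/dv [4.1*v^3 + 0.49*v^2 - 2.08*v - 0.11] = 12.3*v^2 + 0.98*v - 2.08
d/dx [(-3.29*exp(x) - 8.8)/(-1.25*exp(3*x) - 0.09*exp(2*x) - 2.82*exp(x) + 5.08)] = (-(3.29*exp(x) + 8.8)*(3.75*exp(2*x) + 0.18*exp(x) + 2.82) + 4.1125*exp(3*x) + 0.2961*exp(2*x) + 9.2778*exp(x) - 16.7132)*exp(x)/(1.25*exp(3*x) + 0.09*exp(2*x) + 2.82*exp(x) - 5.08)^2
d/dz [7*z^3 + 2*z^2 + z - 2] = 21*z^2 + 4*z + 1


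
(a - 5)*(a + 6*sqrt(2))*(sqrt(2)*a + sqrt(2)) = sqrt(2)*a^3 - 4*sqrt(2)*a^2 + 12*a^2 - 48*a - 5*sqrt(2)*a - 60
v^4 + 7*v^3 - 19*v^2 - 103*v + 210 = (v - 3)*(v - 2)*(v + 5)*(v + 7)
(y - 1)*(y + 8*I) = y^2 - y + 8*I*y - 8*I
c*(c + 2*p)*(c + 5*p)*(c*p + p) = c^4*p + 7*c^3*p^2 + c^3*p + 10*c^2*p^3 + 7*c^2*p^2 + 10*c*p^3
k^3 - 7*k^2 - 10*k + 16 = (k - 8)*(k - 1)*(k + 2)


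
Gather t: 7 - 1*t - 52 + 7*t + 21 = 6*t - 24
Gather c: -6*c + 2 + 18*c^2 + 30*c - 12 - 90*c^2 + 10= -72*c^2 + 24*c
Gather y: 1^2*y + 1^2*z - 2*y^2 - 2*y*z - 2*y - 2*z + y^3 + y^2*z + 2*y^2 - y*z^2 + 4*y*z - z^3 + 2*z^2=y^3 + y^2*z + y*(-z^2 + 2*z - 1) - z^3 + 2*z^2 - z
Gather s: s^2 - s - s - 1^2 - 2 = s^2 - 2*s - 3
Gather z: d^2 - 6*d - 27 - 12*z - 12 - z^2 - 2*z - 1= d^2 - 6*d - z^2 - 14*z - 40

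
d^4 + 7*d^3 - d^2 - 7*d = d*(d - 1)*(d + 1)*(d + 7)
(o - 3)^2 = o^2 - 6*o + 9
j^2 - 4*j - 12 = (j - 6)*(j + 2)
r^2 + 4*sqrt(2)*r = r*(r + 4*sqrt(2))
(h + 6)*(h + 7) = h^2 + 13*h + 42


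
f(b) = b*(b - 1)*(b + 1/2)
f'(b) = b*(b - 1) + b*(b + 1/2) + (b - 1)*(b + 1/2) = 3*b^2 - b - 1/2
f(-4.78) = -118.25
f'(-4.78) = 72.83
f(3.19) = 25.78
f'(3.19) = 26.84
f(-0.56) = -0.05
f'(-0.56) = 1.00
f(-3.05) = -31.50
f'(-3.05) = 30.46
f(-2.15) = -11.17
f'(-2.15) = 15.52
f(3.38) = 31.21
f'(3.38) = 30.39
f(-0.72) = -0.27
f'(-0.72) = 1.78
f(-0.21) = 0.07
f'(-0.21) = -0.16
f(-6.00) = -231.00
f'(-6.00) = 113.50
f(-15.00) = -3480.00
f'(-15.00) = 689.50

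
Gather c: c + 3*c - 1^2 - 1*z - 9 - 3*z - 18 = 4*c - 4*z - 28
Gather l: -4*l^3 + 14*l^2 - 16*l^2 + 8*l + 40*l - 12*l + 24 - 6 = -4*l^3 - 2*l^2 + 36*l + 18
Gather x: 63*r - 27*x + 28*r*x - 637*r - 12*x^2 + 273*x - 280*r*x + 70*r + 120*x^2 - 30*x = -504*r + 108*x^2 + x*(216 - 252*r)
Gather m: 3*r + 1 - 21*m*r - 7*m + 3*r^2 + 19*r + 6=m*(-21*r - 7) + 3*r^2 + 22*r + 7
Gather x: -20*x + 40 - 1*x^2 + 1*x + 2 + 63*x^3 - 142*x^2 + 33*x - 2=63*x^3 - 143*x^2 + 14*x + 40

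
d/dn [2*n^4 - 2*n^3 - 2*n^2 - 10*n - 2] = 8*n^3 - 6*n^2 - 4*n - 10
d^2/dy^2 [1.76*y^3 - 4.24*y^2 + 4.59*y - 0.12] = 10.56*y - 8.48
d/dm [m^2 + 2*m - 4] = 2*m + 2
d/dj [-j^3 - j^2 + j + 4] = -3*j^2 - 2*j + 1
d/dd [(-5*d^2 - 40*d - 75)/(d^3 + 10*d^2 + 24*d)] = 5*(d^4 + 16*d^3 + 101*d^2 + 300*d + 360)/(d^2*(d^4 + 20*d^3 + 148*d^2 + 480*d + 576))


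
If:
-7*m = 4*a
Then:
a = -7*m/4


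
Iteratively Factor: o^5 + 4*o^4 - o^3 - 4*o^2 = (o - 1)*(o^4 + 5*o^3 + 4*o^2) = o*(o - 1)*(o^3 + 5*o^2 + 4*o) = o*(o - 1)*(o + 1)*(o^2 + 4*o) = o*(o - 1)*(o + 1)*(o + 4)*(o)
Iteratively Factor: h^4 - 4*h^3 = (h)*(h^3 - 4*h^2) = h*(h - 4)*(h^2) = h^2*(h - 4)*(h)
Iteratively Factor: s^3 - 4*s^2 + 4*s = (s)*(s^2 - 4*s + 4) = s*(s - 2)*(s - 2)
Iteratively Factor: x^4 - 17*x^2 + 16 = (x + 1)*(x^3 - x^2 - 16*x + 16) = (x + 1)*(x + 4)*(x^2 - 5*x + 4) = (x - 1)*(x + 1)*(x + 4)*(x - 4)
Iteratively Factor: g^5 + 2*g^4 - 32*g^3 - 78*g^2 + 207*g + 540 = (g + 3)*(g^4 - g^3 - 29*g^2 + 9*g + 180) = (g + 3)^2*(g^3 - 4*g^2 - 17*g + 60) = (g - 3)*(g + 3)^2*(g^2 - g - 20) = (g - 3)*(g + 3)^2*(g + 4)*(g - 5)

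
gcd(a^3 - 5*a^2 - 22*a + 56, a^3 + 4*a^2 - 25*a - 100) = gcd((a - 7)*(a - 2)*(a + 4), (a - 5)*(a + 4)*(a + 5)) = a + 4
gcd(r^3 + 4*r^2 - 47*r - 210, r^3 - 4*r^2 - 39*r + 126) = r^2 - r - 42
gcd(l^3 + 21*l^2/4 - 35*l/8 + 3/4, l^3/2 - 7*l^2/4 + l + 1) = 1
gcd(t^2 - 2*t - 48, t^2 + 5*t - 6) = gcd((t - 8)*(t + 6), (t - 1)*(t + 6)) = t + 6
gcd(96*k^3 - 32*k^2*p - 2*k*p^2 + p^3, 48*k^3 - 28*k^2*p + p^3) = -24*k^2 + 2*k*p + p^2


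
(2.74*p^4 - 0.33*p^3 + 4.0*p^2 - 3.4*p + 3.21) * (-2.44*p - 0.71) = -6.6856*p^5 - 1.1402*p^4 - 9.5257*p^3 + 5.456*p^2 - 5.4184*p - 2.2791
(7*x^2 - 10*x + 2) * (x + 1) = 7*x^3 - 3*x^2 - 8*x + 2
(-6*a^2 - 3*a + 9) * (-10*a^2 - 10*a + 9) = 60*a^4 + 90*a^3 - 114*a^2 - 117*a + 81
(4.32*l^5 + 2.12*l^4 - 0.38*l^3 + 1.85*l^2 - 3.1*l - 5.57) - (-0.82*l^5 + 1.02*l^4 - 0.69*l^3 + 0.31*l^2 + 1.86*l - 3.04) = 5.14*l^5 + 1.1*l^4 + 0.31*l^3 + 1.54*l^2 - 4.96*l - 2.53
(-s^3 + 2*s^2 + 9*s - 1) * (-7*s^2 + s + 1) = 7*s^5 - 15*s^4 - 62*s^3 + 18*s^2 + 8*s - 1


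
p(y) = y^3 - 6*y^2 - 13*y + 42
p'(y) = 3*y^2 - 12*y - 13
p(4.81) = -48.06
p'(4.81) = -1.31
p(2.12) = -3.00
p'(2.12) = -24.96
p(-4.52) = -114.17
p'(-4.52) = 102.53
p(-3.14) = -7.30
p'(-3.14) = 54.26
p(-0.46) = 46.61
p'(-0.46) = -6.85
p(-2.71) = 13.26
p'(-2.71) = 41.55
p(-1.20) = 47.23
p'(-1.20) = 5.72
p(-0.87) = 48.11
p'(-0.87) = -0.29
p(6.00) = -36.00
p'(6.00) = 23.00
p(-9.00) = -1056.00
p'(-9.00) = 338.00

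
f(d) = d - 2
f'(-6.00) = 1.00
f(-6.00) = -8.00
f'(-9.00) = 1.00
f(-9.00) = -11.00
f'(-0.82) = 1.00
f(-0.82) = -2.82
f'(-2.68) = 1.00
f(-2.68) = -4.68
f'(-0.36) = 1.00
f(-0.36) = -2.36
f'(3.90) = 1.00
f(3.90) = 1.90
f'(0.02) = 1.00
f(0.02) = -1.98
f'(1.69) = 1.00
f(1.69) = -0.31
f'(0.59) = 1.00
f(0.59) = -1.41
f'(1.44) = 1.00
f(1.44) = -0.56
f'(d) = 1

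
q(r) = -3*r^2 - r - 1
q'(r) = -6*r - 1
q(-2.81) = -21.88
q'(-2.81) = 15.86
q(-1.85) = -9.42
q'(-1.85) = 10.10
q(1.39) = -8.19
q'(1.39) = -9.34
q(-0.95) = -2.76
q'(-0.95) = 4.70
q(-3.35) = -31.32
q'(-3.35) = 19.10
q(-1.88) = -9.72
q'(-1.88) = 10.28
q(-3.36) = -31.51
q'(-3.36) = 19.16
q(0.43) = -1.98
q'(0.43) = -3.58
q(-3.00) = -25.00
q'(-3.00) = 17.00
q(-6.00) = -103.00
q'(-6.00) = 35.00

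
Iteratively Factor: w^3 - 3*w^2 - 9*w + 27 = (w - 3)*(w^2 - 9) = (w - 3)^2*(w + 3)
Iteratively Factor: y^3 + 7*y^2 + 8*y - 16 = (y + 4)*(y^2 + 3*y - 4) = (y + 4)^2*(y - 1)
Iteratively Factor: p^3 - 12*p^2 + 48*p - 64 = (p - 4)*(p^2 - 8*p + 16) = (p - 4)^2*(p - 4)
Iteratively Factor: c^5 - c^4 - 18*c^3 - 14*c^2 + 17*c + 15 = (c - 1)*(c^4 - 18*c^2 - 32*c - 15) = (c - 5)*(c - 1)*(c^3 + 5*c^2 + 7*c + 3) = (c - 5)*(c - 1)*(c + 1)*(c^2 + 4*c + 3) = (c - 5)*(c - 1)*(c + 1)^2*(c + 3)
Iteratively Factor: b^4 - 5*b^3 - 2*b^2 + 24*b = (b)*(b^3 - 5*b^2 - 2*b + 24) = b*(b + 2)*(b^2 - 7*b + 12) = b*(b - 4)*(b + 2)*(b - 3)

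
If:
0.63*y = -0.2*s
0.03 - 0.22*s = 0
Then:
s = 0.14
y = -0.04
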